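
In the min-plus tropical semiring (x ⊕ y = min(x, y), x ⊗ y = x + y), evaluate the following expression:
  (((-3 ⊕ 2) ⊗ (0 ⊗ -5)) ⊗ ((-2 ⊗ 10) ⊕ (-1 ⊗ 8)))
(((-3 ⊕ 2) ⊗ (0 ⊗ -5)) ⊗ ((-2 ⊗ 10) ⊕ (-1 ⊗ 8))) = -1

Expand innermost to outermost. Recall ⊕ takes the minimum of its arguments and ⊗ takes their sum. Working out the expression (((-3 ⊕ 2) ⊗ (0 ⊗ -5)) ⊗ ((-2 ⊗ 10) ⊕ (-1 ⊗ 8))) gives -1.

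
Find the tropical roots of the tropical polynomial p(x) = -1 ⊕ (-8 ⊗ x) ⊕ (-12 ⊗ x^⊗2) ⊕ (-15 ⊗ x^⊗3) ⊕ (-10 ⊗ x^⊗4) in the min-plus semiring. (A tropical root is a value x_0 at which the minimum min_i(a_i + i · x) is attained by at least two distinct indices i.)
Roots: {-5, 3, 4, 7}

Each tropical root is a break point of the lower envelope of the lines y = a_i + i · x (there are 5 lines, with slopes 0, 1, ..., 4). Only the lines that attain the minimum somewhere contribute to roots; other lines are dominated. Here the surviving (envelope) indices are i = 4, i = 3, i = 2, i = 1, i = 0.
Intersections between consecutive envelope lines give the roots: for adjacent envelope indices i < j the intersection is x = (a_i − a_j) / (j − i). Reading off the sorted break points: {-5, 3, 4, 7}.
Verification: at each break x_0, at least two indices attain the minimum of min_i(a_i + i · x_0).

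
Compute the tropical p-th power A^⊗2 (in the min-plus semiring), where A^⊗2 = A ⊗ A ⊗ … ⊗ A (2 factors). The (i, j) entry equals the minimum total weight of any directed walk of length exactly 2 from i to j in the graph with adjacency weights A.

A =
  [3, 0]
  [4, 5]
A^⊗2 =
  [4, 3]
  [7, 4]

Each entry (A^⊗2)_ij equals the minimum over all length-2 walks i = v_0 → v_1 → … → v_2 = j of Σ_t A[v_t][v_{t+1}]. For example, for (i, j) = (0, 1) we minimise over 2 possible intermediate vertex sequences; the minimum is 3, attained along the walk 0 → 0 → 1.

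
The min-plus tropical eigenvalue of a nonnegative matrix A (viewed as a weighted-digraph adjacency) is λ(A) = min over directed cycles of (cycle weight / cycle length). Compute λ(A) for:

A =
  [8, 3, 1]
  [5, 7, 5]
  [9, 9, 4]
λ(A) = 4

Enumerate directed cycles and compute their means (weight / length). Sample:
  cycle 0 → 0: weight = 8, length = 1, mean = 8/1 ≈ 8.000
  cycle 1 → 1: weight = 7, length = 1, mean = 7/1 ≈ 7.000
  cycle 2 → 2: weight = 4, length = 1, mean = 4/1 ≈ 4.000
  cycle 0 → 1 → 0: weight = 8, length = 2, mean = 8/2 ≈ 4.000
  cycle 0 → 2 → 0: weight = 10, length = 2, mean = 10/2 ≈ 5.000
  cycle 1 → 0 → 1: weight = 8, length = 2, mean = 8/2 ≈ 4.000
Minimum mean = 4.000, attained e.g. along the cycle 2 → 2 with weight 4 and length 1. So λ(A) = 4/1 = 4.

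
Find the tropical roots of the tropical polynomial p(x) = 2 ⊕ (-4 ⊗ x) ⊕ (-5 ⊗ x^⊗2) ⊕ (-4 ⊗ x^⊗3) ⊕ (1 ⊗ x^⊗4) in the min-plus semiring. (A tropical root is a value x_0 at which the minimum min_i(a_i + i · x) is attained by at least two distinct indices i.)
Roots: {-5, -1, 1, 6}

Each tropical root is a break point of the lower envelope of the lines y = a_i + i · x (there are 5 lines, with slopes 0, 1, ..., 4). Only the lines that attain the minimum somewhere contribute to roots; other lines are dominated. Here the surviving (envelope) indices are i = 4, i = 3, i = 2, i = 1, i = 0.
Intersections between consecutive envelope lines give the roots: for adjacent envelope indices i < j the intersection is x = (a_i − a_j) / (j − i). Reading off the sorted break points: {-5, -1, 1, 6}.
Verification: at each break x_0, at least two indices attain the minimum of min_i(a_i + i · x_0).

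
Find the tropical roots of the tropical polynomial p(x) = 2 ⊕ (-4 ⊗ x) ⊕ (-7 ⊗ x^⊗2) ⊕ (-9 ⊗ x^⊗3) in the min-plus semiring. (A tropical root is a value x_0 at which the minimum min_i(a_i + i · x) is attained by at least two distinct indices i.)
Roots: {2, 3, 6}

Each tropical root is a break point of the lower envelope of the lines y = a_i + i · x (there are 4 lines, with slopes 0, 1, ..., 3). Only the lines that attain the minimum somewhere contribute to roots; other lines are dominated. Here the surviving (envelope) indices are i = 3, i = 2, i = 1, i = 0.
Intersections between consecutive envelope lines give the roots: for adjacent envelope indices i < j the intersection is x = (a_i − a_j) / (j − i). Reading off the sorted break points: {2, 3, 6}.
Verification: at each break x_0, at least two indices attain the minimum of min_i(a_i + i · x_0).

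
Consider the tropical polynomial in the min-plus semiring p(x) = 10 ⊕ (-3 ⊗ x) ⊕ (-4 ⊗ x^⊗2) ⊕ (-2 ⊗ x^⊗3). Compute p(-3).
p(-3) = -11

A tropical monomial a ⊗ x^⊗i evaluates to a + i · x. Evaluating each term at x = -3:
  Term 0 contributes 10 + 0 · -3 = 10
  Term 1 contributes -3 + 1 · -3 = -6
  Term 2 contributes -4 + 2 · -3 = -10
  Term 3 contributes -2 + 3 · -3 = -11
p(-3) = ⊕ of these = min[10, -6, -10, -11] = -11.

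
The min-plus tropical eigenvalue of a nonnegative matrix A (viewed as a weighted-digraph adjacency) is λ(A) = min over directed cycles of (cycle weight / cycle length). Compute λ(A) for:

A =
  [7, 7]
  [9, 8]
λ(A) = 7

Enumerate directed cycles and compute their means (weight / length). Sample:
  cycle 0 → 0: weight = 7, length = 1, mean = 7/1 ≈ 7.000
  cycle 1 → 1: weight = 8, length = 1, mean = 8/1 ≈ 8.000
  cycle 0 → 1 → 0: weight = 16, length = 2, mean = 16/2 ≈ 8.000
  cycle 1 → 0 → 1: weight = 16, length = 2, mean = 16/2 ≈ 8.000
Minimum mean = 7.000, attained e.g. along the cycle 0 → 0 with weight 7 and length 1. So λ(A) = 7/1 = 7.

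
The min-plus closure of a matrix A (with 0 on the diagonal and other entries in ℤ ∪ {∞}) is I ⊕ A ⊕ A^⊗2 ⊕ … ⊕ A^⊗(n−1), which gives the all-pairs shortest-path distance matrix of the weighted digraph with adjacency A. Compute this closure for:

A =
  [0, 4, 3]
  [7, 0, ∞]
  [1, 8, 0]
Closure =
  [0, 4, 3]
  [7, 0, 10]
  [1, 5, 0]

This is the Floyd-Warshall all-pairs shortest-path computation. For each intermediate vertex k = 0, 1, …, 2, update dist[i][j] ← min(dist[i][j], dist[i][k] + dist[k][j]). The final matrix gives, for each (i, j), the minimum total weight of any directed path from i to j (possibly empty when i = j).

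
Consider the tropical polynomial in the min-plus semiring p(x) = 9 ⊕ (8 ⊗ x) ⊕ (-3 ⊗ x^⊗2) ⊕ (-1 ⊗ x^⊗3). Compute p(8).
p(8) = 9

A tropical monomial a ⊗ x^⊗i evaluates to a + i · x. Evaluating each term at x = 8:
  Term 0 contributes 9 + 0 · 8 = 9
  Term 1 contributes 8 + 1 · 8 = 16
  Term 2 contributes -3 + 2 · 8 = 13
  Term 3 contributes -1 + 3 · 8 = 23
p(8) = ⊕ of these = min[9, 16, 13, 23] = 9.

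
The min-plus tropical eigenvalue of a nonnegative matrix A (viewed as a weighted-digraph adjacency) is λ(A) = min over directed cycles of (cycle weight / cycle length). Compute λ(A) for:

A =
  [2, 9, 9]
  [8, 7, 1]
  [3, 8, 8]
λ(A) = 2

Enumerate directed cycles and compute their means (weight / length). Sample:
  cycle 0 → 0: weight = 2, length = 1, mean = 2/1 ≈ 2.000
  cycle 1 → 1: weight = 7, length = 1, mean = 7/1 ≈ 7.000
  cycle 2 → 2: weight = 8, length = 1, mean = 8/1 ≈ 8.000
  cycle 0 → 1 → 0: weight = 17, length = 2, mean = 17/2 ≈ 8.500
  cycle 0 → 2 → 0: weight = 12, length = 2, mean = 12/2 ≈ 6.000
  cycle 1 → 0 → 1: weight = 17, length = 2, mean = 17/2 ≈ 8.500
Minimum mean = 2.000, attained e.g. along the cycle 0 → 0 with weight 2 and length 1. So λ(A) = 2/1 = 2.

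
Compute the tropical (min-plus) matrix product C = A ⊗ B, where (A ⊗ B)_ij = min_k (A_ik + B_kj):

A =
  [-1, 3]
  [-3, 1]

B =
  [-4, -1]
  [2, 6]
A ⊗ B =
  [-5, -2]
  [-7, -4]

Apply the min-plus product entry-by-entry:
  C[0][0] = min over k of (A[0][0] + B[0][0] = -1 + -4 = -5, A[0][1] + B[1][0] = 3 + 2 = 5) = -5 (attained at k = 0)
  C[0][1] = min over k of (A[0][0] + B[0][1] = -1 + -1 = -2, A[0][1] + B[1][1] = 3 + 6 = 9) = -2 (attained at k = 0)
  C[1][0] = min over k of (A[1][0] + B[0][0] = -3 + -4 = -7, A[1][1] + B[1][0] = 1 + 2 = 3) = -7 (attained at k = 0)
  C[1][1] = min over k of (A[1][0] + B[0][1] = -3 + -1 = -4, A[1][1] + B[1][1] = 1 + 6 = 7) = -4 (attained at k = 0)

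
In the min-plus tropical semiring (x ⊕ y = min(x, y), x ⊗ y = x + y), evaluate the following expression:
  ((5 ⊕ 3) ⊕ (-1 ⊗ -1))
((5 ⊕ 3) ⊕ (-1 ⊗ -1)) = -2

Expand innermost to outermost. Recall ⊕ takes the minimum of its arguments and ⊗ takes their sum. Working out the expression ((5 ⊕ 3) ⊕ (-1 ⊗ -1)) gives -2.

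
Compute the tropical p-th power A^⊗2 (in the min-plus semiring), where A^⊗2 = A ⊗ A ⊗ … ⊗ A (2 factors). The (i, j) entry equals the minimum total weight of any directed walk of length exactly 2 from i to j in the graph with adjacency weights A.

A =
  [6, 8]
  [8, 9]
A^⊗2 =
  [12, 14]
  [14, 16]

Each entry (A^⊗2)_ij equals the minimum over all length-2 walks i = v_0 → v_1 → … → v_2 = j of Σ_t A[v_t][v_{t+1}]. For example, for (i, j) = (0, 1) we minimise over 2 possible intermediate vertex sequences; the minimum is 14, attained along the walk 0 → 0 → 1.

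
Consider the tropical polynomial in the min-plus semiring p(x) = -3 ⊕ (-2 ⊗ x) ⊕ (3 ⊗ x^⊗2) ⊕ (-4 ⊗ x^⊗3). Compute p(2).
p(2) = -3

A tropical monomial a ⊗ x^⊗i evaluates to a + i · x. Evaluating each term at x = 2:
  Term 0 contributes -3 + 0 · 2 = -3
  Term 1 contributes -2 + 1 · 2 = 0
  Term 2 contributes 3 + 2 · 2 = 7
  Term 3 contributes -4 + 3 · 2 = 2
p(2) = ⊕ of these = min[-3, 0, 7, 2] = -3.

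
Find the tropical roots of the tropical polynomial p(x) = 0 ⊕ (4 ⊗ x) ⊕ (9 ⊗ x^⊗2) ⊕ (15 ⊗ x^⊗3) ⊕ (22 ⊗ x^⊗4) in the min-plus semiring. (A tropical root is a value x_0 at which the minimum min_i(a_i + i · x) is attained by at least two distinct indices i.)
Roots: {-7, -6, -5, -4}

Each tropical root is a break point of the lower envelope of the lines y = a_i + i · x (there are 5 lines, with slopes 0, 1, ..., 4). Only the lines that attain the minimum somewhere contribute to roots; other lines are dominated. Here the surviving (envelope) indices are i = 4, i = 3, i = 2, i = 1, i = 0.
Intersections between consecutive envelope lines give the roots: for adjacent envelope indices i < j the intersection is x = (a_i − a_j) / (j − i). Reading off the sorted break points: {-7, -6, -5, -4}.
Verification: at each break x_0, at least two indices attain the minimum of min_i(a_i + i · x_0).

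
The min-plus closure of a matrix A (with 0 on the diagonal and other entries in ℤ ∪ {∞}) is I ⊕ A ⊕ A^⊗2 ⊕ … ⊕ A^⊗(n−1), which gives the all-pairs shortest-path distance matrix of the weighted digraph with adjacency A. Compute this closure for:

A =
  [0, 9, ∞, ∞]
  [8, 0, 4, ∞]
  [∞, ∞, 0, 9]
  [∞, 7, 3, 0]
Closure =
  [0, 9, 13, 22]
  [8, 0, 4, 13]
  [24, 16, 0, 9]
  [15, 7, 3, 0]

This is the Floyd-Warshall all-pairs shortest-path computation. For each intermediate vertex k = 0, 1, …, 3, update dist[i][j] ← min(dist[i][j], dist[i][k] + dist[k][j]). The final matrix gives, for each (i, j), the minimum total weight of any directed path from i to j (possibly empty when i = j).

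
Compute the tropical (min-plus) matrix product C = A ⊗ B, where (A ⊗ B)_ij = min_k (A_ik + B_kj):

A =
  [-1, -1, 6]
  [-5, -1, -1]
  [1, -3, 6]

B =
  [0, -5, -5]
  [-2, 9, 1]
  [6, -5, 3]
A ⊗ B =
  [-3, -6, -6]
  [-5, -10, -10]
  [-5, -4, -4]

Apply the min-plus product entry-by-entry:
  C[0][0] = min over k of (A[0][0] + B[0][0] = -1 + 0 = -1, A[0][1] + B[1][0] = -1 + -2 = -3, A[0][2] + B[2][0] = 6 + 6 = 12) = -3 (attained at k = 1)
  C[0][1] = min over k of (A[0][0] + B[0][1] = -1 + -5 = -6, A[0][1] + B[1][1] = -1 + 9 = 8, A[0][2] + B[2][1] = 6 + -5 = 1) = -6 (attained at k = 0)
  C[0][2] = min over k of (A[0][0] + B[0][2] = -1 + -5 = -6, A[0][1] + B[1][2] = -1 + 1 = 0, A[0][2] + B[2][2] = 6 + 3 = 9) = -6 (attained at k = 0)
  C[1][0] = min over k of (A[1][0] + B[0][0] = -5 + 0 = -5, A[1][1] + B[1][0] = -1 + -2 = -3, A[1][2] + B[2][0] = -1 + 6 = 5) = -5 (attained at k = 0)
  C[1][1] = min over k of (A[1][0] + B[0][1] = -5 + -5 = -10, A[1][1] + B[1][1] = -1 + 9 = 8, A[1][2] + B[2][1] = -1 + -5 = -6) = -10 (attained at k = 0)
  C[1][2] = min over k of (A[1][0] + B[0][2] = -5 + -5 = -10, A[1][1] + B[1][2] = -1 + 1 = 0, A[1][2] + B[2][2] = -1 + 3 = 2) = -10 (attained at k = 0)
  C[2][0] = min over k of (A[2][0] + B[0][0] = 1 + 0 = 1, A[2][1] + B[1][0] = -3 + -2 = -5, A[2][2] + B[2][0] = 6 + 6 = 12) = -5 (attained at k = 1)
  C[2][1] = min over k of (A[2][0] + B[0][1] = 1 + -5 = -4, A[2][1] + B[1][1] = -3 + 9 = 6, A[2][2] + B[2][1] = 6 + -5 = 1) = -4 (attained at k = 0)
  C[2][2] = min over k of (A[2][0] + B[0][2] = 1 + -5 = -4, A[2][1] + B[1][2] = -3 + 1 = -2, A[2][2] + B[2][2] = 6 + 3 = 9) = -4 (attained at k = 0)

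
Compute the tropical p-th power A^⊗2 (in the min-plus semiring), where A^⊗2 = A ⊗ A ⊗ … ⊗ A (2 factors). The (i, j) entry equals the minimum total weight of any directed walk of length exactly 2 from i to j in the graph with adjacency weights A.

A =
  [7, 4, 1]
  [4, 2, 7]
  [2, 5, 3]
A^⊗2 =
  [3, 6, 4]
  [6, 4, 5]
  [5, 6, 3]

Each entry (A^⊗2)_ij equals the minimum over all length-2 walks i = v_0 → v_1 → … → v_2 = j of Σ_t A[v_t][v_{t+1}]. For example, for (i, j) = (0, 2) we minimise over 3 possible intermediate vertex sequences; the minimum is 4, attained along the walk 0 → 2 → 2.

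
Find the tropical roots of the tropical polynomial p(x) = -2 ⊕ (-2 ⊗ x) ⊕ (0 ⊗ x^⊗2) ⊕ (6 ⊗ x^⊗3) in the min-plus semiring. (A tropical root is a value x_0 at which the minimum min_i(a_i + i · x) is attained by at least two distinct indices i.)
Roots: {-6, -2, 0}

Each tropical root is a break point of the lower envelope of the lines y = a_i + i · x (there are 4 lines, with slopes 0, 1, ..., 3). Only the lines that attain the minimum somewhere contribute to roots; other lines are dominated. Here the surviving (envelope) indices are i = 3, i = 2, i = 1, i = 0.
Intersections between consecutive envelope lines give the roots: for adjacent envelope indices i < j the intersection is x = (a_i − a_j) / (j − i). Reading off the sorted break points: {-6, -2, 0}.
Verification: at each break x_0, at least two indices attain the minimum of min_i(a_i + i · x_0).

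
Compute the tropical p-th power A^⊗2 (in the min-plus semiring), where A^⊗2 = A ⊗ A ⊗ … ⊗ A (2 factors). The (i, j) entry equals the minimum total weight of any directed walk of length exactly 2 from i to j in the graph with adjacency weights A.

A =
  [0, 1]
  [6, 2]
A^⊗2 =
  [0, 1]
  [6, 4]

Each entry (A^⊗2)_ij equals the minimum over all length-2 walks i = v_0 → v_1 → … → v_2 = j of Σ_t A[v_t][v_{t+1}]. For example, for (i, j) = (0, 1) we minimise over 2 possible intermediate vertex sequences; the minimum is 1, attained along the walk 0 → 0 → 1.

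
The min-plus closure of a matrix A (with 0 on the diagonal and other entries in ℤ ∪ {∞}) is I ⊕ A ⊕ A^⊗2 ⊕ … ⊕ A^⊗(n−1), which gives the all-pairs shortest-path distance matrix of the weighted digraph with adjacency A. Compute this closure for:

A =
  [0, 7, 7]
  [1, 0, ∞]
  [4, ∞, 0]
Closure =
  [0, 7, 7]
  [1, 0, 8]
  [4, 11, 0]

This is the Floyd-Warshall all-pairs shortest-path computation. For each intermediate vertex k = 0, 1, …, 2, update dist[i][j] ← min(dist[i][j], dist[i][k] + dist[k][j]). The final matrix gives, for each (i, j), the minimum total weight of any directed path from i to j (possibly empty when i = j).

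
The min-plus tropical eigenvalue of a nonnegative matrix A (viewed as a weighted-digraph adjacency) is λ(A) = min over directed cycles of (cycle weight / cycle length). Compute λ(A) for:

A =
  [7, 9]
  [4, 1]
λ(A) = 1

Enumerate directed cycles and compute their means (weight / length). Sample:
  cycle 0 → 0: weight = 7, length = 1, mean = 7/1 ≈ 7.000
  cycle 1 → 1: weight = 1, length = 1, mean = 1/1 ≈ 1.000
  cycle 0 → 1 → 0: weight = 13, length = 2, mean = 13/2 ≈ 6.500
  cycle 1 → 0 → 1: weight = 13, length = 2, mean = 13/2 ≈ 6.500
Minimum mean = 1.000, attained e.g. along the cycle 1 → 1 with weight 1 and length 1. So λ(A) = 1/1 = 1.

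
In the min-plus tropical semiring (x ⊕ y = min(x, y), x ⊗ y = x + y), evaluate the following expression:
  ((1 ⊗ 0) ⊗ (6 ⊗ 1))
((1 ⊗ 0) ⊗ (6 ⊗ 1)) = 8

Expand innermost to outermost. Recall ⊕ takes the minimum of its arguments and ⊗ takes their sum. Working out the expression ((1 ⊗ 0) ⊗ (6 ⊗ 1)) gives 8.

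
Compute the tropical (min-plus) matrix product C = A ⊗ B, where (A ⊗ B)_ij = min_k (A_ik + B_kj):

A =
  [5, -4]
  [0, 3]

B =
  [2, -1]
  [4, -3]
A ⊗ B =
  [0, -7]
  [2, -1]

Apply the min-plus product entry-by-entry:
  C[0][0] = min over k of (A[0][0] + B[0][0] = 5 + 2 = 7, A[0][1] + B[1][0] = -4 + 4 = 0) = 0 (attained at k = 1)
  C[0][1] = min over k of (A[0][0] + B[0][1] = 5 + -1 = 4, A[0][1] + B[1][1] = -4 + -3 = -7) = -7 (attained at k = 1)
  C[1][0] = min over k of (A[1][0] + B[0][0] = 0 + 2 = 2, A[1][1] + B[1][0] = 3 + 4 = 7) = 2 (attained at k = 0)
  C[1][1] = min over k of (A[1][0] + B[0][1] = 0 + -1 = -1, A[1][1] + B[1][1] = 3 + -3 = 0) = -1 (attained at k = 0)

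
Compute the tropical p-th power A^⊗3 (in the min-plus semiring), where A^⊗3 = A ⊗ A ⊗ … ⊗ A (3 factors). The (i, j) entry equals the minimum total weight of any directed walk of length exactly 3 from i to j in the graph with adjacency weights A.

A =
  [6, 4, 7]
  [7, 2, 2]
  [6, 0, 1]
A^⊗3 =
  [12, 6, 7]
  [9, 3, 4]
  [8, 2, 3]

Each entry (A^⊗3)_ij equals the minimum over all length-3 walks i = v_0 → v_1 → … → v_3 = j of Σ_t A[v_t][v_{t+1}]. For example, for (i, j) = (0, 2) we minimise over 9 possible intermediate vertex sequences; the minimum is 7, attained along the walk 0 → 1 → 2 → 2.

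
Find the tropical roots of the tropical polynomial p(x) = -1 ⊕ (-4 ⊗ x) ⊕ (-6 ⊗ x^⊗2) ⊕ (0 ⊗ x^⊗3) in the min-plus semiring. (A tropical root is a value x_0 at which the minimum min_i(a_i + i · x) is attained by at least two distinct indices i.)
Roots: {-6, 2, 3}

Each tropical root is a break point of the lower envelope of the lines y = a_i + i · x (there are 4 lines, with slopes 0, 1, ..., 3). Only the lines that attain the minimum somewhere contribute to roots; other lines are dominated. Here the surviving (envelope) indices are i = 3, i = 2, i = 1, i = 0.
Intersections between consecutive envelope lines give the roots: for adjacent envelope indices i < j the intersection is x = (a_i − a_j) / (j − i). Reading off the sorted break points: {-6, 2, 3}.
Verification: at each break x_0, at least two indices attain the minimum of min_i(a_i + i · x_0).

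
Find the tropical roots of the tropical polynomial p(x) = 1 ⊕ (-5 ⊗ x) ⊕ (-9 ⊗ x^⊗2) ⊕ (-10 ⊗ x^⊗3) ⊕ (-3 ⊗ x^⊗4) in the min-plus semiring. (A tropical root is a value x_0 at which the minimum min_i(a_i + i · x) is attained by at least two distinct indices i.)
Roots: {-7, 1, 4, 6}

Each tropical root is a break point of the lower envelope of the lines y = a_i + i · x (there are 5 lines, with slopes 0, 1, ..., 4). Only the lines that attain the minimum somewhere contribute to roots; other lines are dominated. Here the surviving (envelope) indices are i = 4, i = 3, i = 2, i = 1, i = 0.
Intersections between consecutive envelope lines give the roots: for adjacent envelope indices i < j the intersection is x = (a_i − a_j) / (j − i). Reading off the sorted break points: {-7, 1, 4, 6}.
Verification: at each break x_0, at least two indices attain the minimum of min_i(a_i + i · x_0).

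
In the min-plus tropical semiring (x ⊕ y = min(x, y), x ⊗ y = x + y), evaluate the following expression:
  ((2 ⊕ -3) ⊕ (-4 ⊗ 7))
((2 ⊕ -3) ⊕ (-4 ⊗ 7)) = -3

Expand innermost to outermost. Recall ⊕ takes the minimum of its arguments and ⊗ takes their sum. Working out the expression ((2 ⊕ -3) ⊕ (-4 ⊗ 7)) gives -3.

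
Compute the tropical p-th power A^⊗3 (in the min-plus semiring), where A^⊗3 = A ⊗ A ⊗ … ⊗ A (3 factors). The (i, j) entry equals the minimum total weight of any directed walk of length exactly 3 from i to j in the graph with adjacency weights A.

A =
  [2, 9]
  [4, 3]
A^⊗3 =
  [6, 13]
  [8, 9]

Each entry (A^⊗3)_ij equals the minimum over all length-3 walks i = v_0 → v_1 → … → v_3 = j of Σ_t A[v_t][v_{t+1}]. For example, for (i, j) = (0, 1) we minimise over 4 possible intermediate vertex sequences; the minimum is 13, attained along the walk 0 → 0 → 0 → 1.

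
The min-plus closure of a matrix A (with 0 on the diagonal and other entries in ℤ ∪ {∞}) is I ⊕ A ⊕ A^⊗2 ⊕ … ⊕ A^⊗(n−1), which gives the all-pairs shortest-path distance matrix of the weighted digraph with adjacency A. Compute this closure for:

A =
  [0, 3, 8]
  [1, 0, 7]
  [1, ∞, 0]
Closure =
  [0, 3, 8]
  [1, 0, 7]
  [1, 4, 0]

This is the Floyd-Warshall all-pairs shortest-path computation. For each intermediate vertex k = 0, 1, …, 2, update dist[i][j] ← min(dist[i][j], dist[i][k] + dist[k][j]). The final matrix gives, for each (i, j), the minimum total weight of any directed path from i to j (possibly empty when i = j).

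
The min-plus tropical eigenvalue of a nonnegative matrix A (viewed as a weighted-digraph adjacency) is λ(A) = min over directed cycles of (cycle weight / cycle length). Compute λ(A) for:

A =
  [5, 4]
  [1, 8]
λ(A) = 5/2

Enumerate directed cycles and compute their means (weight / length). Sample:
  cycle 0 → 0: weight = 5, length = 1, mean = 5/1 ≈ 5.000
  cycle 1 → 1: weight = 8, length = 1, mean = 8/1 ≈ 8.000
  cycle 0 → 1 → 0: weight = 5, length = 2, mean = 5/2 ≈ 2.500
  cycle 1 → 0 → 1: weight = 5, length = 2, mean = 5/2 ≈ 2.500
Minimum mean = 2.500, attained e.g. along the cycle 0 → 1 → 0 with weight 5 and length 2. So λ(A) = 5/2 = 5/2.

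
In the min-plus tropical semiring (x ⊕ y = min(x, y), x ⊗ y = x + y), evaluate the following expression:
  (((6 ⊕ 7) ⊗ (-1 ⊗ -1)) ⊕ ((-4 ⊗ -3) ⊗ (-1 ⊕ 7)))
(((6 ⊕ 7) ⊗ (-1 ⊗ -1)) ⊕ ((-4 ⊗ -3) ⊗ (-1 ⊕ 7))) = -8

Expand innermost to outermost. Recall ⊕ takes the minimum of its arguments and ⊗ takes their sum. Working out the expression (((6 ⊕ 7) ⊗ (-1 ⊗ -1)) ⊕ ((-4 ⊗ -3) ⊗ (-1 ⊕ 7))) gives -8.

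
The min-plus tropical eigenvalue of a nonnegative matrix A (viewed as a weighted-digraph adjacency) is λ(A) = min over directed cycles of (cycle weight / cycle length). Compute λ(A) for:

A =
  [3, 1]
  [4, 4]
λ(A) = 5/2

Enumerate directed cycles and compute their means (weight / length). Sample:
  cycle 0 → 0: weight = 3, length = 1, mean = 3/1 ≈ 3.000
  cycle 1 → 1: weight = 4, length = 1, mean = 4/1 ≈ 4.000
  cycle 0 → 1 → 0: weight = 5, length = 2, mean = 5/2 ≈ 2.500
  cycle 1 → 0 → 1: weight = 5, length = 2, mean = 5/2 ≈ 2.500
Minimum mean = 2.500, attained e.g. along the cycle 0 → 1 → 0 with weight 5 and length 2. So λ(A) = 5/2 = 5/2.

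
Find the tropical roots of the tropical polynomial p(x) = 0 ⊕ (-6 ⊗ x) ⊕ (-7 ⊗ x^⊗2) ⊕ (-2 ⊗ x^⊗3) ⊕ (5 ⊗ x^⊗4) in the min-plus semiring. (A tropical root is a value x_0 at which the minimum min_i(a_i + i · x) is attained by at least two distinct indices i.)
Roots: {-7, -5, 1, 6}

Each tropical root is a break point of the lower envelope of the lines y = a_i + i · x (there are 5 lines, with slopes 0, 1, ..., 4). Only the lines that attain the minimum somewhere contribute to roots; other lines are dominated. Here the surviving (envelope) indices are i = 4, i = 3, i = 2, i = 1, i = 0.
Intersections between consecutive envelope lines give the roots: for adjacent envelope indices i < j the intersection is x = (a_i − a_j) / (j − i). Reading off the sorted break points: {-7, -5, 1, 6}.
Verification: at each break x_0, at least two indices attain the minimum of min_i(a_i + i · x_0).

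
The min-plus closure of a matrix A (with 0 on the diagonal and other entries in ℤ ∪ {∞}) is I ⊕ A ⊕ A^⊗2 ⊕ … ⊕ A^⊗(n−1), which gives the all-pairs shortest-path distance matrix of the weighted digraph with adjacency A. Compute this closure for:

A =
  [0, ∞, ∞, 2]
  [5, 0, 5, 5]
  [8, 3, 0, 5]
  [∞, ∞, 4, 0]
Closure =
  [0, 9, 6, 2]
  [5, 0, 5, 5]
  [8, 3, 0, 5]
  [12, 7, 4, 0]

This is the Floyd-Warshall all-pairs shortest-path computation. For each intermediate vertex k = 0, 1, …, 3, update dist[i][j] ← min(dist[i][j], dist[i][k] + dist[k][j]). The final matrix gives, for each (i, j), the minimum total weight of any directed path from i to j (possibly empty when i = j).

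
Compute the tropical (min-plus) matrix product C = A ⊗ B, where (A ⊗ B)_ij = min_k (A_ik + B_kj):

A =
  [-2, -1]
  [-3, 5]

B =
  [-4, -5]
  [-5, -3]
A ⊗ B =
  [-6, -7]
  [-7, -8]

Apply the min-plus product entry-by-entry:
  C[0][0] = min over k of (A[0][0] + B[0][0] = -2 + -4 = -6, A[0][1] + B[1][0] = -1 + -5 = -6) = -6 (attained at k = 0)
  C[0][1] = min over k of (A[0][0] + B[0][1] = -2 + -5 = -7, A[0][1] + B[1][1] = -1 + -3 = -4) = -7 (attained at k = 0)
  C[1][0] = min over k of (A[1][0] + B[0][0] = -3 + -4 = -7, A[1][1] + B[1][0] = 5 + -5 = 0) = -7 (attained at k = 0)
  C[1][1] = min over k of (A[1][0] + B[0][1] = -3 + -5 = -8, A[1][1] + B[1][1] = 5 + -3 = 2) = -8 (attained at k = 0)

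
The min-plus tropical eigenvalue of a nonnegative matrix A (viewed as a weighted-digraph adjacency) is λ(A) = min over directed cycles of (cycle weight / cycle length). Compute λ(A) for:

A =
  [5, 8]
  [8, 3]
λ(A) = 3

Enumerate directed cycles and compute their means (weight / length). Sample:
  cycle 0 → 0: weight = 5, length = 1, mean = 5/1 ≈ 5.000
  cycle 1 → 1: weight = 3, length = 1, mean = 3/1 ≈ 3.000
  cycle 0 → 1 → 0: weight = 16, length = 2, mean = 16/2 ≈ 8.000
  cycle 1 → 0 → 1: weight = 16, length = 2, mean = 16/2 ≈ 8.000
Minimum mean = 3.000, attained e.g. along the cycle 1 → 1 with weight 3 and length 1. So λ(A) = 3/1 = 3.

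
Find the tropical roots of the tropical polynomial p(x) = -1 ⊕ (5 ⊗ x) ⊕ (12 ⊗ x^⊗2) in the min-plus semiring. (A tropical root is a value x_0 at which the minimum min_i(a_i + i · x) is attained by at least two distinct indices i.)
Roots: {-7, -6}

Each tropical root is a break point of the lower envelope of the lines y = a_i + i · x (there are 3 lines, with slopes 0, 1, ..., 2). Only the lines that attain the minimum somewhere contribute to roots; other lines are dominated. Here the surviving (envelope) indices are i = 2, i = 1, i = 0.
Intersections between consecutive envelope lines give the roots: for adjacent envelope indices i < j the intersection is x = (a_i − a_j) / (j − i). Reading off the sorted break points: {-7, -6}.
Verification: at each break x_0, at least two indices attain the minimum of min_i(a_i + i · x_0).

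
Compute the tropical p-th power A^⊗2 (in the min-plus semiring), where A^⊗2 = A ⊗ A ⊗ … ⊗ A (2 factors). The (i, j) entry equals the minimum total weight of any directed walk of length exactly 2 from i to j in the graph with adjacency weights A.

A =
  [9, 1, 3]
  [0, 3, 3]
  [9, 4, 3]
A^⊗2 =
  [1, 4, 4]
  [3, 1, 3]
  [4, 7, 6]

Each entry (A^⊗2)_ij equals the minimum over all length-2 walks i = v_0 → v_1 → … → v_2 = j of Σ_t A[v_t][v_{t+1}]. For example, for (i, j) = (0, 2) we minimise over 3 possible intermediate vertex sequences; the minimum is 4, attained along the walk 0 → 1 → 2.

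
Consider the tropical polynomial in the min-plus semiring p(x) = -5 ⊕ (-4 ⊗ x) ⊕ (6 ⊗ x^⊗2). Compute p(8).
p(8) = -5

A tropical monomial a ⊗ x^⊗i evaluates to a + i · x. Evaluating each term at x = 8:
  Term 0 contributes -5 + 0 · 8 = -5
  Term 1 contributes -4 + 1 · 8 = 4
  Term 2 contributes 6 + 2 · 8 = 22
p(8) = ⊕ of these = min[-5, 4, 22] = -5.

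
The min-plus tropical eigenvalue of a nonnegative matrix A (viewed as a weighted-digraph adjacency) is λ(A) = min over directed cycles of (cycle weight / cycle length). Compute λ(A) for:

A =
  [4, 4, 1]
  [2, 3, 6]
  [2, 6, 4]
λ(A) = 3/2

Enumerate directed cycles and compute their means (weight / length). Sample:
  cycle 0 → 0: weight = 4, length = 1, mean = 4/1 ≈ 4.000
  cycle 1 → 1: weight = 3, length = 1, mean = 3/1 ≈ 3.000
  cycle 2 → 2: weight = 4, length = 1, mean = 4/1 ≈ 4.000
  cycle 0 → 1 → 0: weight = 6, length = 2, mean = 6/2 ≈ 3.000
  cycle 0 → 2 → 0: weight = 3, length = 2, mean = 3/2 ≈ 1.500
  cycle 1 → 0 → 1: weight = 6, length = 2, mean = 6/2 ≈ 3.000
Minimum mean = 1.500, attained e.g. along the cycle 0 → 2 → 0 with weight 3 and length 2. So λ(A) = 3/2 = 3/2.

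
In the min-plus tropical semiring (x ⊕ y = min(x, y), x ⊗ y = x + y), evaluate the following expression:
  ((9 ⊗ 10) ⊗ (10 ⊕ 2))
((9 ⊗ 10) ⊗ (10 ⊕ 2)) = 21

Expand innermost to outermost. Recall ⊕ takes the minimum of its arguments and ⊗ takes their sum. Working out the expression ((9 ⊗ 10) ⊗ (10 ⊕ 2)) gives 21.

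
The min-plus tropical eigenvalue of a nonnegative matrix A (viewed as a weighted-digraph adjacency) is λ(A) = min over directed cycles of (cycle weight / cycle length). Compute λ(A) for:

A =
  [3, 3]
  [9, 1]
λ(A) = 1

Enumerate directed cycles and compute their means (weight / length). Sample:
  cycle 0 → 0: weight = 3, length = 1, mean = 3/1 ≈ 3.000
  cycle 1 → 1: weight = 1, length = 1, mean = 1/1 ≈ 1.000
  cycle 0 → 1 → 0: weight = 12, length = 2, mean = 12/2 ≈ 6.000
  cycle 1 → 0 → 1: weight = 12, length = 2, mean = 12/2 ≈ 6.000
Minimum mean = 1.000, attained e.g. along the cycle 1 → 1 with weight 1 and length 1. So λ(A) = 1/1 = 1.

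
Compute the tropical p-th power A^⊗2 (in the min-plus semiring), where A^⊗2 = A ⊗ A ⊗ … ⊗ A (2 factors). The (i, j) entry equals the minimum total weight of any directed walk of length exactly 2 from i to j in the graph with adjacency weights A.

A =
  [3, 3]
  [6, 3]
A^⊗2 =
  [6, 6]
  [9, 6]

Each entry (A^⊗2)_ij equals the minimum over all length-2 walks i = v_0 → v_1 → … → v_2 = j of Σ_t A[v_t][v_{t+1}]. For example, for (i, j) = (0, 1) we minimise over 2 possible intermediate vertex sequences; the minimum is 6, attained along the walk 0 → 0 → 1.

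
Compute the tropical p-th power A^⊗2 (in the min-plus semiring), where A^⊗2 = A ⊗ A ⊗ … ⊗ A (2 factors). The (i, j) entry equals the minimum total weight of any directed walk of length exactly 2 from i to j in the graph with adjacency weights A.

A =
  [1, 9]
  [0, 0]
A^⊗2 =
  [2, 9]
  [0, 0]

Each entry (A^⊗2)_ij equals the minimum over all length-2 walks i = v_0 → v_1 → … → v_2 = j of Σ_t A[v_t][v_{t+1}]. For example, for (i, j) = (0, 1) we minimise over 2 possible intermediate vertex sequences; the minimum is 9, attained along the walk 0 → 1 → 1.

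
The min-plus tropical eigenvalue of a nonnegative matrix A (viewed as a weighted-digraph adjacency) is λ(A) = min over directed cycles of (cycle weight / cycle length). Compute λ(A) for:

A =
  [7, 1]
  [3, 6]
λ(A) = 2

Enumerate directed cycles and compute their means (weight / length). Sample:
  cycle 0 → 0: weight = 7, length = 1, mean = 7/1 ≈ 7.000
  cycle 1 → 1: weight = 6, length = 1, mean = 6/1 ≈ 6.000
  cycle 0 → 1 → 0: weight = 4, length = 2, mean = 4/2 ≈ 2.000
  cycle 1 → 0 → 1: weight = 4, length = 2, mean = 4/2 ≈ 2.000
Minimum mean = 2.000, attained e.g. along the cycle 0 → 1 → 0 with weight 4 and length 2. So λ(A) = 4/2 = 2.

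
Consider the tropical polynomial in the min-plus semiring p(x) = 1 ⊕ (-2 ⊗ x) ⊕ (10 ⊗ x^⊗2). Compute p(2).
p(2) = 0

A tropical monomial a ⊗ x^⊗i evaluates to a + i · x. Evaluating each term at x = 2:
  Term 0 contributes 1 + 0 · 2 = 1
  Term 1 contributes -2 + 1 · 2 = 0
  Term 2 contributes 10 + 2 · 2 = 14
p(2) = ⊕ of these = min[1, 0, 14] = 0.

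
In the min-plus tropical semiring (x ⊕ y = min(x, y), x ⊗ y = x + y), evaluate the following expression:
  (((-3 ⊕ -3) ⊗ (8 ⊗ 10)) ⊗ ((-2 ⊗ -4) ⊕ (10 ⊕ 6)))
(((-3 ⊕ -3) ⊗ (8 ⊗ 10)) ⊗ ((-2 ⊗ -4) ⊕ (10 ⊕ 6))) = 9

Expand innermost to outermost. Recall ⊕ takes the minimum of its arguments and ⊗ takes their sum. Working out the expression (((-3 ⊕ -3) ⊗ (8 ⊗ 10)) ⊗ ((-2 ⊗ -4) ⊕ (10 ⊕ 6))) gives 9.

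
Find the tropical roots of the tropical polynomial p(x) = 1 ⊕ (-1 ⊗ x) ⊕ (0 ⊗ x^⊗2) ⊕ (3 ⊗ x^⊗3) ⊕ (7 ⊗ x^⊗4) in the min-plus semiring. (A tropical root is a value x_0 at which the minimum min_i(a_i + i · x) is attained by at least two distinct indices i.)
Roots: {-4, -3, -1, 2}

Each tropical root is a break point of the lower envelope of the lines y = a_i + i · x (there are 5 lines, with slopes 0, 1, ..., 4). Only the lines that attain the minimum somewhere contribute to roots; other lines are dominated. Here the surviving (envelope) indices are i = 4, i = 3, i = 2, i = 1, i = 0.
Intersections between consecutive envelope lines give the roots: for adjacent envelope indices i < j the intersection is x = (a_i − a_j) / (j − i). Reading off the sorted break points: {-4, -3, -1, 2}.
Verification: at each break x_0, at least two indices attain the minimum of min_i(a_i + i · x_0).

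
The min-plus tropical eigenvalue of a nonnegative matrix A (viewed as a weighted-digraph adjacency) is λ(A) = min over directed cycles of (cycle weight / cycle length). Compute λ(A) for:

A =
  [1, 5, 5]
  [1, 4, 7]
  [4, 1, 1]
λ(A) = 1

Enumerate directed cycles and compute their means (weight / length). Sample:
  cycle 0 → 0: weight = 1, length = 1, mean = 1/1 ≈ 1.000
  cycle 1 → 1: weight = 4, length = 1, mean = 4/1 ≈ 4.000
  cycle 2 → 2: weight = 1, length = 1, mean = 1/1 ≈ 1.000
  cycle 0 → 1 → 0: weight = 6, length = 2, mean = 6/2 ≈ 3.000
  cycle 0 → 2 → 0: weight = 9, length = 2, mean = 9/2 ≈ 4.500
  cycle 1 → 0 → 1: weight = 6, length = 2, mean = 6/2 ≈ 3.000
Minimum mean = 1.000, attained e.g. along the cycle 0 → 0 with weight 1 and length 1. So λ(A) = 1/1 = 1.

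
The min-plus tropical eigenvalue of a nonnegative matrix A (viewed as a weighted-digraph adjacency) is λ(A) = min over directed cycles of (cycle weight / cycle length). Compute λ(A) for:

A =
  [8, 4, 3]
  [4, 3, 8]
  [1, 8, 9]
λ(A) = 2

Enumerate directed cycles and compute their means (weight / length). Sample:
  cycle 0 → 0: weight = 8, length = 1, mean = 8/1 ≈ 8.000
  cycle 1 → 1: weight = 3, length = 1, mean = 3/1 ≈ 3.000
  cycle 2 → 2: weight = 9, length = 1, mean = 9/1 ≈ 9.000
  cycle 0 → 1 → 0: weight = 8, length = 2, mean = 8/2 ≈ 4.000
  cycle 0 → 2 → 0: weight = 4, length = 2, mean = 4/2 ≈ 2.000
  cycle 1 → 0 → 1: weight = 8, length = 2, mean = 8/2 ≈ 4.000
Minimum mean = 2.000, attained e.g. along the cycle 0 → 2 → 0 with weight 4 and length 2. So λ(A) = 4/2 = 2.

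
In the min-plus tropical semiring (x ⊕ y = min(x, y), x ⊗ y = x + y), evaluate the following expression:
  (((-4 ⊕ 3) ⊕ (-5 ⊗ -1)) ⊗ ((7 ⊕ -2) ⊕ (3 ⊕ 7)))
(((-4 ⊕ 3) ⊕ (-5 ⊗ -1)) ⊗ ((7 ⊕ -2) ⊕ (3 ⊕ 7))) = -8

Expand innermost to outermost. Recall ⊕ takes the minimum of its arguments and ⊗ takes their sum. Working out the expression (((-4 ⊕ 3) ⊕ (-5 ⊗ -1)) ⊗ ((7 ⊕ -2) ⊕ (3 ⊕ 7))) gives -8.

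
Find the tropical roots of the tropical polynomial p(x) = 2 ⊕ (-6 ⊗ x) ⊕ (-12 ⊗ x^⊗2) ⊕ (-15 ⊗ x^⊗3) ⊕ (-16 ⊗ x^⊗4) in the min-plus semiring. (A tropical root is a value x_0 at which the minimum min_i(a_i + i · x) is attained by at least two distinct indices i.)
Roots: {1, 3, 6, 8}

Each tropical root is a break point of the lower envelope of the lines y = a_i + i · x (there are 5 lines, with slopes 0, 1, ..., 4). Only the lines that attain the minimum somewhere contribute to roots; other lines are dominated. Here the surviving (envelope) indices are i = 4, i = 3, i = 2, i = 1, i = 0.
Intersections between consecutive envelope lines give the roots: for adjacent envelope indices i < j the intersection is x = (a_i − a_j) / (j − i). Reading off the sorted break points: {1, 3, 6, 8}.
Verification: at each break x_0, at least two indices attain the minimum of min_i(a_i + i · x_0).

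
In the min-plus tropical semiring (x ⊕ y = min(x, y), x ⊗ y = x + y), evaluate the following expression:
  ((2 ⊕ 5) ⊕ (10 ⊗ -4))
((2 ⊕ 5) ⊕ (10 ⊗ -4)) = 2

Expand innermost to outermost. Recall ⊕ takes the minimum of its arguments and ⊗ takes their sum. Working out the expression ((2 ⊕ 5) ⊕ (10 ⊗ -4)) gives 2.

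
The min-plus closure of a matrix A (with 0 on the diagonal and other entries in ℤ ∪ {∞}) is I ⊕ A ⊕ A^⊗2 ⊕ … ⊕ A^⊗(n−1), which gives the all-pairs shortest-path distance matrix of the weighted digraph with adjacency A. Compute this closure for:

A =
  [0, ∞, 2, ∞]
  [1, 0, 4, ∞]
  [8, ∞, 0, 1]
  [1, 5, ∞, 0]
Closure =
  [0, 8, 2, 3]
  [1, 0, 3, 4]
  [2, 6, 0, 1]
  [1, 5, 3, 0]

This is the Floyd-Warshall all-pairs shortest-path computation. For each intermediate vertex k = 0, 1, …, 3, update dist[i][j] ← min(dist[i][j], dist[i][k] + dist[k][j]). The final matrix gives, for each (i, j), the minimum total weight of any directed path from i to j (possibly empty when i = j).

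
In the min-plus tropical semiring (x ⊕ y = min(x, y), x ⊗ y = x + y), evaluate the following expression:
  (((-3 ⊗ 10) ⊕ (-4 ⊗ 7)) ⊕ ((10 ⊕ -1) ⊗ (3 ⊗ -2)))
(((-3 ⊗ 10) ⊕ (-4 ⊗ 7)) ⊕ ((10 ⊕ -1) ⊗ (3 ⊗ -2))) = 0

Expand innermost to outermost. Recall ⊕ takes the minimum of its arguments and ⊗ takes their sum. Working out the expression (((-3 ⊗ 10) ⊕ (-4 ⊗ 7)) ⊕ ((10 ⊕ -1) ⊗ (3 ⊗ -2))) gives 0.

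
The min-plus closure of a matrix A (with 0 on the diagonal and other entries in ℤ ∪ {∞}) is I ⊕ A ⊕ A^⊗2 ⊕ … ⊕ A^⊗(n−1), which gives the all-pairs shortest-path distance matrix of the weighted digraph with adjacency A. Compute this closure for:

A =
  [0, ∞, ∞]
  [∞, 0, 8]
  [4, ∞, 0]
Closure =
  [0, ∞, ∞]
  [12, 0, 8]
  [4, ∞, 0]

This is the Floyd-Warshall all-pairs shortest-path computation. For each intermediate vertex k = 0, 1, …, 2, update dist[i][j] ← min(dist[i][j], dist[i][k] + dist[k][j]). The final matrix gives, for each (i, j), the minimum total weight of any directed path from i to j (possibly empty when i = j).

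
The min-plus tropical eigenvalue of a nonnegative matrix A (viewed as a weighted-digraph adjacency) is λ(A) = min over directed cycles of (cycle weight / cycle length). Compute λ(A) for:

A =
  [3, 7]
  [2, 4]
λ(A) = 3

Enumerate directed cycles and compute their means (weight / length). Sample:
  cycle 0 → 0: weight = 3, length = 1, mean = 3/1 ≈ 3.000
  cycle 1 → 1: weight = 4, length = 1, mean = 4/1 ≈ 4.000
  cycle 0 → 1 → 0: weight = 9, length = 2, mean = 9/2 ≈ 4.500
  cycle 1 → 0 → 1: weight = 9, length = 2, mean = 9/2 ≈ 4.500
Minimum mean = 3.000, attained e.g. along the cycle 0 → 0 with weight 3 and length 1. So λ(A) = 3/1 = 3.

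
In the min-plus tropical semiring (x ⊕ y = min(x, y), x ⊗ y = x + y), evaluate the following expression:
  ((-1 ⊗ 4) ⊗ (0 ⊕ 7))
((-1 ⊗ 4) ⊗ (0 ⊕ 7)) = 3

Expand innermost to outermost. Recall ⊕ takes the minimum of its arguments and ⊗ takes their sum. Working out the expression ((-1 ⊗ 4) ⊗ (0 ⊕ 7)) gives 3.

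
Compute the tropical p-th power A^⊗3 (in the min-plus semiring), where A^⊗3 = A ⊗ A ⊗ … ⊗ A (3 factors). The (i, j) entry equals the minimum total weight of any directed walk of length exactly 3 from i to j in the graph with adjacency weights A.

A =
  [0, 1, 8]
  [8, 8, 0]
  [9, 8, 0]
A^⊗3 =
  [0, 1, 1]
  [8, 8, 0]
  [9, 8, 0]

Each entry (A^⊗3)_ij equals the minimum over all length-3 walks i = v_0 → v_1 → … → v_3 = j of Σ_t A[v_t][v_{t+1}]. For example, for (i, j) = (0, 2) we minimise over 9 possible intermediate vertex sequences; the minimum is 1, attained along the walk 0 → 0 → 1 → 2.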